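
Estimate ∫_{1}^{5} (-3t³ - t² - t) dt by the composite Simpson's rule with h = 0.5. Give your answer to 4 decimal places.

-521.3333

h = (5 − 1)/8 = 0.5.
Nodes t₀,…,t₈ = 1, 1.5, 2, 2.5, 3, 3.5, 4, 4.5, 5.
f(t) = -3t³ - t² - t: f₀=-5, f₁=-13.875, f₂=-30, f₃=-55.625, f₄=-93, f₅=-144.375, f₆=-212, f₇=-298.125, f₈=-405.
(h/3)·[f₀ + 4f₁ + 2f₂ + 4f₃ + 2f₄ + 4f₅ + 2f₆ + 4f₇ + f₈] = 0.166667·(-3128) = -521.3333.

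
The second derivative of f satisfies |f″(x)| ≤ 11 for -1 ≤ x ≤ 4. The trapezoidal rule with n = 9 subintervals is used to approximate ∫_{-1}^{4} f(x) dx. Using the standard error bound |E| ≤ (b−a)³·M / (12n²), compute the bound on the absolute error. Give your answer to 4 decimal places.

|E| ≤ (5)³·11 / (12·9²) = 1375/972 = 1.4146.

1.4146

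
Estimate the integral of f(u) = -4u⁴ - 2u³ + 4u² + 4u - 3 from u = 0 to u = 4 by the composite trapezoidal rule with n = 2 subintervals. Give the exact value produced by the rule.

h = (4 − 0)/2 = 2.
Nodes u₀,…,u₂ = 0, 2, 4.
f(u) = -4u⁴ - 2u³ + 4u² + 4u - 3: f₀=-3, f₁=-59, f₂=-1075.
(h/2)·[f₀ + 2f₁ + f₂] = 1·(-1196) = -1196.

-1196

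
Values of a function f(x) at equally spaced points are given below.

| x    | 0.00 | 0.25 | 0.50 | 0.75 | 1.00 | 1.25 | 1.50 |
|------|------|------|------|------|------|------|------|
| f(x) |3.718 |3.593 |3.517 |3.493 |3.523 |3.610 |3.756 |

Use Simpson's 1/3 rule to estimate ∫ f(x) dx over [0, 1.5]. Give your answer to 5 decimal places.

h = 0.25, n = 6.
(h/3)·[y₀ + 4y₁ + 2y₂ + 4y₃ + 2y₄ + 4y₅ + y₆] = 0.083333·(64.338) = 5.36150.

5.36150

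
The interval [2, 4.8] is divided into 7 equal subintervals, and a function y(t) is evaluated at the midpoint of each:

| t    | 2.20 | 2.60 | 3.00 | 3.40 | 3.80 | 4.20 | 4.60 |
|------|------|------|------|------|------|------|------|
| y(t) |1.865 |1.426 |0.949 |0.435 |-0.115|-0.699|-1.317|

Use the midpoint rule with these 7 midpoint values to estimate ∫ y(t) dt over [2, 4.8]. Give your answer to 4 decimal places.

1.0176

h = 0.4, n = 7.
h·[y(m₁) + y(m₂) + y(m₃) + y(m₄) + y(m₅) + y(m₆) + y(m₇)] = 0.4·(2.544) = 1.0176.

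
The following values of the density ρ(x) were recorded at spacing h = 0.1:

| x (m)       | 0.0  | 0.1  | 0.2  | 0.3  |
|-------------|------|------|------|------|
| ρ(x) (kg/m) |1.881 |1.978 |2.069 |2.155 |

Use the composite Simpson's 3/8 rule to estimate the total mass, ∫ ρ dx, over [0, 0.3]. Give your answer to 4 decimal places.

h = 0.1, n = 3.
(3h/8)·[y₀ + 3y₁ + 3y₂ + y₃] = 0.0375·(16.177) = 0.6066.

0.6066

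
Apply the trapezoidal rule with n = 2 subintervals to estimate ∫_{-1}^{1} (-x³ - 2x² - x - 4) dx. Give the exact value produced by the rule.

h = (1 − (-1))/2 = 1.
Nodes x₀,…,x₂ = -1, 0, 1.
f(x) = -x³ - 2x² - x - 4: f₀=-4, f₁=-4, f₂=-8.
(h/2)·[f₀ + 2f₁ + f₂] = 0.5·(-20) = -10.

-10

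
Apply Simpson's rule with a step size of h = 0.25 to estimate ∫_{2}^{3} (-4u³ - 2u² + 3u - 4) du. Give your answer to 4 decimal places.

h = (3 − 2)/4 = 0.25.
Nodes u₀,…,u₄ = 2, 2.25, 2.5, 2.75, 3.
f(u) = -4u³ - 2u² + 3u - 4: f₀=-38, f₁=-52.9375, f₂=-71.5, f₃=-94.0625, f₄=-121.
(h/3)·[f₀ + 4f₁ + 2f₂ + 4f₃ + f₄] = 0.083333·(-890) = -74.1667.

-74.1667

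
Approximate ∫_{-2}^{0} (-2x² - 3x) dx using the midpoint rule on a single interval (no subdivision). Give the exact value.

2

M = (b−a)·f(-1) = 2·(1) = 2.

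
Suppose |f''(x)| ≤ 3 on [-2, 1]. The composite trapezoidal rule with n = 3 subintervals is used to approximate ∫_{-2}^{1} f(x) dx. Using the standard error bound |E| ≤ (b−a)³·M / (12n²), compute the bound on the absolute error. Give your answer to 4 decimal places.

|E| ≤ (3)³·3 / (12·3²) = 81/108 = 0.7500.

0.7500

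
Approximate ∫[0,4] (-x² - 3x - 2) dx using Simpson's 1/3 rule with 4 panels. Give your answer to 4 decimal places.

h = (4 − 0)/4 = 1.
Nodes x₀,…,x₄ = 0, 1, 2, 3, 4.
f(x) = -x² - 3x - 2: f₀=-2, f₁=-6, f₂=-12, f₃=-20, f₄=-30.
(h/3)·[f₀ + 4f₁ + 2f₂ + 4f₃ + f₄] = 0.333333·(-160) = -53.3333.

-53.3333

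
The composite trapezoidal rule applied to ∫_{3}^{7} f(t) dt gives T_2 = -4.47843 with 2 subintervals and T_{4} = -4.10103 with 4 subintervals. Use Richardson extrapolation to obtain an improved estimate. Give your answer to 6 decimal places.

R = (4·T_{4} − T_2) / 3 = (4·(-4.10103) − (-4.47843))/3 = (-11.92569)/3 = -3.975230.

-3.975230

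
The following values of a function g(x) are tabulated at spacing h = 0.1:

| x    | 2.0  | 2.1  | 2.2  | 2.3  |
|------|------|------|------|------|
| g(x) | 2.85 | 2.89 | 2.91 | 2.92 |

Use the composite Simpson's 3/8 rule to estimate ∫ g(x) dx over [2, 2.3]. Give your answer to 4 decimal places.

h = 0.1, n = 3.
(3h/8)·[y₀ + 3y₁ + 3y₂ + y₃] = 0.0375·(23.17) = 0.8689.

0.8689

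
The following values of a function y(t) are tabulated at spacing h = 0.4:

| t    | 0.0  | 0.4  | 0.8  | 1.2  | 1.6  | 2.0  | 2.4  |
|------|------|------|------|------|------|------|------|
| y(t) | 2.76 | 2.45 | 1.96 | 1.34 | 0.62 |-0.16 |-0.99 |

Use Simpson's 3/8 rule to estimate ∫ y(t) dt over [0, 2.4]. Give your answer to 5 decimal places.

2.85900

h = 0.4, n = 6.
(3h/8)·[y₀ + 3y₁ + 3y₂ + 2y₃ + 3y₄ + 3y₅ + y₆] = 0.15·(19.06) = 2.85900.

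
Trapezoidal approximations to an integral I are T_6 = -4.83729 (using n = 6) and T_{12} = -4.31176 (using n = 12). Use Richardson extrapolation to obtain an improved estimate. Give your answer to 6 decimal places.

-4.136583

R = (4·T_{12} − T_6) / 3 = (4·(-4.31176) − (-4.83729))/3 = (-12.40975)/3 = -4.136583.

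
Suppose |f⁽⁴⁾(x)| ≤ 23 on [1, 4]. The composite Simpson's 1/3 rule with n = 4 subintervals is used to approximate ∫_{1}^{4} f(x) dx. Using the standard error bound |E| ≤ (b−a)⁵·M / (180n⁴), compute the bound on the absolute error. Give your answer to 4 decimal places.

0.1213

|E| ≤ (3)⁵·23 / (180·4⁴) = 5589/46080 = 0.1213.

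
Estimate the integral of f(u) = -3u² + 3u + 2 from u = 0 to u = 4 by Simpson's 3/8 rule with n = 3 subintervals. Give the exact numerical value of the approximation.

h = (4 − 0)/3 = 1.333333.
Nodes u₀,…,u₃ = 0, 1.333333, 2.666667, 4.
f(u) = -3u² + 3u + 2: f₀=2, f₁=0.666667, f₂=-11.333333, f₃=-34.
(3h/8)·[f₀ + 3f₁ + 3f₂ + f₃] = 0.5·(-64) = -32.

-32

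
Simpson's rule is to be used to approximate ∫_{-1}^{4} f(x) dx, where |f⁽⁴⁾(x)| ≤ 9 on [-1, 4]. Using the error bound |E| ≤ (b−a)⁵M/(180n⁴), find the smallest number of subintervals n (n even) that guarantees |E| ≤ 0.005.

Need 28125/(180n⁴) ≤ 0.005.
n⁴ ≥ 28125/(180·0.005) = 31250 ⇒ n ≥ 13.2957, so the smallest even n is 14. (n must be even for Simpson's rule.)

14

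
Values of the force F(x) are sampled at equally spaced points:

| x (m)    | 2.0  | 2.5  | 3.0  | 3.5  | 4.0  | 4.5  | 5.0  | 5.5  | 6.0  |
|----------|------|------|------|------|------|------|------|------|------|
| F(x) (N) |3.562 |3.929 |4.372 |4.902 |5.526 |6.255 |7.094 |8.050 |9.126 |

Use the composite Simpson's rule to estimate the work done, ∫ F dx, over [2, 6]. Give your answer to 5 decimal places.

23.20267

h = 0.5, n = 8.
(h/3)·[y₀ + 4y₁ + 2y₂ + 4y₃ + 2y₄ + 4y₅ + 2y₆ + 4y₇ + y₈] = 0.166667·(139.216) = 23.20267.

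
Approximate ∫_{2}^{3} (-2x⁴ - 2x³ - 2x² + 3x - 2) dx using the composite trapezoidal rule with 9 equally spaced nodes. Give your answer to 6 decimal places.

h = (3 − 2)/8 = 0.125.
Nodes x₀,…,x₈ = 2, 2.125, 2.25, 2.375, 2.5, 2.625, 2.75, 2.875, 3.
f(x) = -2x⁴ - 2x³ - 2x² + 3x - 2: f₀=-52, f₁=-64.62939453125, f₂=-79.4140625, f₃=-96.58251953125, f₄=-116.375, f₅=-139.04345703125, f₆=-164.8515625, f₇=-194.07470703125, f₈=-227.
(h/2)·[f₀ + 2f₁ + 2f₂ + 2f₃ + 2f₄ + 2f₅ + 2f₆ + 2f₇ + f₈] = 0.0625·(-1988.94140625) = -124.308838.

-124.308838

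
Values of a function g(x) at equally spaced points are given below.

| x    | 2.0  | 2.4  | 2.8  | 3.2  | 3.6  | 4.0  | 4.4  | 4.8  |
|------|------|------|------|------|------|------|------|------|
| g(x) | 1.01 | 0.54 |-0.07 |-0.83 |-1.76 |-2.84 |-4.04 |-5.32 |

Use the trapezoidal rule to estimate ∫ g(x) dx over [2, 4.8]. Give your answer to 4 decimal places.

-4.4620

h = 0.4, n = 7.
(h/2)·[y₀ + 2y₁ + 2y₂ + 2y₃ + 2y₄ + 2y₅ + 2y₆ + y₇] = 0.2·(-22.31) = -4.4620.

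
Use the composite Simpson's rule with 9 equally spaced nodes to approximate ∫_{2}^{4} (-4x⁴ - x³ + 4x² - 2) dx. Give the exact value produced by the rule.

h = (4 − 2)/8 = 0.25.
Nodes x₀,…,x₈ = 2, 2.25, 2.5, 2.75, 3, 3.25, 3.5, 3.75, 4.
f(x) = -4x⁴ - x³ + 4x² - 2: f₀=-58, f₁=-95.65625, f₂=-148.875, f₃=-221.3125, f₄=-317, f₅=-440.34375, f₆=-596.125, f₇=-789.5, f₈=-1026.
(h/3)·[f₀ + 4f₁ + 2f₂ + 4f₃ + 2f₄ + 4f₅ + 2f₆ + 4f₇ + f₈] = 0.083333·(-9395.25) = -782.9375.

-782.9375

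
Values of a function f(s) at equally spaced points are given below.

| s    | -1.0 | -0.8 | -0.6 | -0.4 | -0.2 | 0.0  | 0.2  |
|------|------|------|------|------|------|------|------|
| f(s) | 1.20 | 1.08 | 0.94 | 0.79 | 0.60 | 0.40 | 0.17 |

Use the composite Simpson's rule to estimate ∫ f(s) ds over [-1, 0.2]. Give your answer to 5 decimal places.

h = 0.2, n = 6.
(h/3)·[y₀ + 4y₁ + 2y₂ + 4y₃ + 2y₄ + 4y₅ + y₆] = 0.066667·(13.53) = 0.90200.

0.90200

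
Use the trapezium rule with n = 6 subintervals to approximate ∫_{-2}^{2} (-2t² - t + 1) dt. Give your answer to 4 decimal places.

-7.2593

h = (2 − (-2))/6 = 0.666667.
Nodes t₀,…,t₆ = -2, -1.333333, -0.666667, 0, 0.666667, 1.333333, 2.
f(t) = -2t² - t + 1: f₀=-5, f₁=-1.222222, f₂=0.777778, f₃=1, f₄=-0.555556, f₅=-3.888889, f₆=-9.
(h/2)·[f₀ + 2f₁ + 2f₂ + 2f₃ + 2f₄ + 2f₅ + f₆] = 0.333333·(-21.777778) = -7.2593.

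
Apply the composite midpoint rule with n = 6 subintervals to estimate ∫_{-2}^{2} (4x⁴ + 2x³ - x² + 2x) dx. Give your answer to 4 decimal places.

41.3663

h = (2 − (-2))/6 = 0.666667.
Midpoints m₁,…,m₆ = -1.666667, -1, -0.333333, 0.333333, 1, 1.666667.
f(m₁)=15.493827, f(m₂)=-1, f(m₃)=-0.802469, f(m₄)=0.679012, f(m₅)=7, f(m₆)=40.679012.
h·[f(m₁) + f(m₂) + f(m₃) + f(m₄) + f(m₅) + f(m₆)] = 0.666667·(62.049383) = 41.3663.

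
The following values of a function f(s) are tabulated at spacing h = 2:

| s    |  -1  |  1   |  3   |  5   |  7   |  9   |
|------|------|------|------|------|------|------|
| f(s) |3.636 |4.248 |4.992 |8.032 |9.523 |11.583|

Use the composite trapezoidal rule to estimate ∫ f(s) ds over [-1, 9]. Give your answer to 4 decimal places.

68.8090

h = 2, n = 5.
(h/2)·[y₀ + 2y₁ + 2y₂ + 2y₃ + 2y₄ + y₅] = 1·(68.809) = 68.8090.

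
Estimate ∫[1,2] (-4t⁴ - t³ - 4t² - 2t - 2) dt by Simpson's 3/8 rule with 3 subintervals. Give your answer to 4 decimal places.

h = (2 − 1)/3 = 0.333333.
Nodes t₀,…,t₃ = 1, 1.333333, 1.666667, 2.
f(t) = -4t⁴ - t³ - 4t² - 2t - 2: f₀=-13, f₁=-26.790123, f₂=-51.938272, f₃=-94.
(3h/8)·[f₀ + 3f₁ + 3f₂ + f₃] = 0.125·(-343.185185) = -42.8981.

-42.8981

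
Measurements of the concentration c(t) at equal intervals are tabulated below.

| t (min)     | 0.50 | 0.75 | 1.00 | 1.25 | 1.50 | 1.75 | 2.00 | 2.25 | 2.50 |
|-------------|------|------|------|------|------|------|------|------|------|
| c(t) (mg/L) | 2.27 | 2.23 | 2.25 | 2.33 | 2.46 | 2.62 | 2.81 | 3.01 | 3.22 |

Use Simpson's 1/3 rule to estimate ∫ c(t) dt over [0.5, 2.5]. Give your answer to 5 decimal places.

5.10750

h = 0.25, n = 8.
(h/3)·[y₀ + 4y₁ + 2y₂ + 4y₃ + 2y₄ + 4y₅ + 2y₆ + 4y₇ + y₈] = 0.083333·(61.29) = 5.10750.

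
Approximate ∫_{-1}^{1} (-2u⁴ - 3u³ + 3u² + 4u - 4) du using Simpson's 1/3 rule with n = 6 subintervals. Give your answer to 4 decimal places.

h = (1 − (-1))/6 = 0.333333.
Nodes u₀,…,u₆ = -1, -0.666667, -0.333333, 0, 0.333333, 0.666667, 1.
f(u) = -2u⁴ - 3u³ + 3u² + 4u - 4: f₀=-4, f₁=-4.839506, f₂=-4.913580, f₃=-4, f₄=-2.469136, f₅=-1.283951, f₆=-2.
(h/3)·[f₀ + 4f₁ + 2f₂ + 4f₃ + 2f₄ + 4f₅ + f₆] = 0.111111·(-61.259259) = -6.8066.

-6.8066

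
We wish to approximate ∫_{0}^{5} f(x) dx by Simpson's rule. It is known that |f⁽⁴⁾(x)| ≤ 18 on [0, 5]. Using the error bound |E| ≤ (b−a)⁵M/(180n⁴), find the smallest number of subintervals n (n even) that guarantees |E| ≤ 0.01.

Need 56250/(180n⁴) ≤ 0.01.
n⁴ ≥ 56250/(180·0.01) = 31250 ⇒ n ≥ 13.2957, so the smallest even n is 14. (n must be even for Simpson's rule.)

14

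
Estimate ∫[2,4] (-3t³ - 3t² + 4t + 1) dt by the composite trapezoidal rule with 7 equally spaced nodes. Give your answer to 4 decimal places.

h = (4 − 2)/6 = 0.333333.
Nodes t₀,…,t₆ = 2, 2.333333, 2.666667, 3, 3.333333, 3.666667, 4.
f(t) = -3t³ - 3t² + 4t + 1: f₀=-27, f₁=-44.111111, f₂=-66.555556, f₃=-95, f₄=-130.111111, f₅=-172.555556, f₆=-223.
(h/2)·[f₀ + 2f₁ + 2f₂ + 2f₃ + 2f₄ + 2f₅ + f₆] = 0.166667·(-1266.666667) = -211.1111.

-211.1111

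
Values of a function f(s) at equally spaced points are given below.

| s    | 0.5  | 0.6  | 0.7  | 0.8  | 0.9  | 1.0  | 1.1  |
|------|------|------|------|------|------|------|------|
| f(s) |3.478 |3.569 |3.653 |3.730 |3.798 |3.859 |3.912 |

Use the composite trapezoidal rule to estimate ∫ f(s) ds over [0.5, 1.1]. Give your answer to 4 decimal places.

h = 0.1, n = 6.
(h/2)·[y₀ + 2y₁ + 2y₂ + 2y₃ + 2y₄ + 2y₅ + y₆] = 0.05·(44.608) = 2.2304.

2.2304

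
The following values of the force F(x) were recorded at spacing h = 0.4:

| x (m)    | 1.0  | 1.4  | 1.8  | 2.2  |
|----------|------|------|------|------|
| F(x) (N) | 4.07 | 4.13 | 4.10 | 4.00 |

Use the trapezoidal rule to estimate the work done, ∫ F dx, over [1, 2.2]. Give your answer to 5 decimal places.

h = 0.4, n = 3.
(h/2)·[y₀ + 2y₁ + 2y₂ + y₃] = 0.2·(24.53) = 4.90600.

4.90600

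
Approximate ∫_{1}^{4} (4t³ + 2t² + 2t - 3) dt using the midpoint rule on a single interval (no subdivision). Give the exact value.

M = (b−a)·f(2.5) = 3·(77) = 231.

231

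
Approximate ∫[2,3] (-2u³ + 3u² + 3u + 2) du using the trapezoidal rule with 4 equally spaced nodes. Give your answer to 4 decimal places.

-4.2222

h = (3 − 2)/3 = 0.333333.
Nodes u₀,…,u₃ = 2, 2.333333, 2.666667, 3.
f(u) = -2u³ + 3u² + 3u + 2: f₀=4, f₁=-0.074074, f₂=-6.592593, f₃=-16.
(h/2)·[f₀ + 2f₁ + 2f₂ + f₃] = 0.166667·(-25.333333) = -4.2222.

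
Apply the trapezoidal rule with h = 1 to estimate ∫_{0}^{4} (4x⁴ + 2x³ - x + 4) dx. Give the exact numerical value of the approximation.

1048

h = (4 − 0)/4 = 1.
Nodes x₀,…,x₄ = 0, 1, 2, 3, 4.
f(x) = 4x⁴ + 2x³ - x + 4: f₀=4, f₁=9, f₂=82, f₃=379, f₄=1152.
(h/2)·[f₀ + 2f₁ + 2f₂ + 2f₃ + f₄] = 0.5·(2096) = 1048.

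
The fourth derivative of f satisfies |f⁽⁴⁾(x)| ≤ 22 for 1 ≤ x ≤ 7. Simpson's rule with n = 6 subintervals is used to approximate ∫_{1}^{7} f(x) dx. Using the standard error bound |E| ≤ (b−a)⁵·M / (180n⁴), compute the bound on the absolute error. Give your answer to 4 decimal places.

|E| ≤ (6)⁵·22 / (180·6⁴) = 171072/233280 = 0.7333.

0.7333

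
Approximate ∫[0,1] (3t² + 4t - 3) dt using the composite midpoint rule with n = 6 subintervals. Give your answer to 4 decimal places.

h = (1 − 0)/6 = 0.166667.
Midpoints m₁,…,m₆ = 0.083333, 0.25, 0.416667, 0.583333, 0.75, 0.916667.
f(m₁)=-2.645833, f(m₂)=-1.8125, f(m₃)=-0.8125, f(m₄)=0.354167, f(m₅)=1.6875, f(m₆)=3.1875.
h·[f(m₁) + f(m₂) + f(m₃) + f(m₄) + f(m₅) + f(m₆)] = 0.166667·(-0.041667) = -0.0069.

-0.0069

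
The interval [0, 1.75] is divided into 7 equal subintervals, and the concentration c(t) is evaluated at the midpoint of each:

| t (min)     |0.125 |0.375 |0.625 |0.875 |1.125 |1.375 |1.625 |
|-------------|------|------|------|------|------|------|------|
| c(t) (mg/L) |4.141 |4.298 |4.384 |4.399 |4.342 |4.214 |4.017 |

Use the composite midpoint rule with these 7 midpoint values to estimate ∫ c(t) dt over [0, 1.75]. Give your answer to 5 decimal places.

h = 0.25, n = 7.
h·[y(m₁) + y(m₂) + y(m₃) + y(m₄) + y(m₅) + y(m₆) + y(m₇)] = 0.25·(29.795) = 7.44875.

7.44875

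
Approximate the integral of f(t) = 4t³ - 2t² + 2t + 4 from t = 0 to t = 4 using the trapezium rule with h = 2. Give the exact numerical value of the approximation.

304

h = (4 − 0)/2 = 2.
Nodes t₀,…,t₂ = 0, 2, 4.
f(t) = 4t³ - 2t² + 2t + 4: f₀=4, f₁=32, f₂=236.
(h/2)·[f₀ + 2f₁ + f₂] = 1·(304) = 304.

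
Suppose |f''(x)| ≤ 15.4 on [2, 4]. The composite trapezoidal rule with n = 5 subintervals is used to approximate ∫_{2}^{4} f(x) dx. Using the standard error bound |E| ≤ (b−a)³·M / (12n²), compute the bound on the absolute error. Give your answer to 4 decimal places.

|E| ≤ (2)³·15.4 / (12·5²) = 123.2/300 = 0.4107.

0.4107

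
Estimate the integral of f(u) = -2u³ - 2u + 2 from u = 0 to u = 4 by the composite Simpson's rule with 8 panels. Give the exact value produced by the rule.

h = (4 − 0)/8 = 0.5.
Nodes u₀,…,u₈ = 0, 0.5, 1, 1.5, 2, 2.5, 3, 3.5, 4.
f(u) = -2u³ - 2u + 2: f₀=2, f₁=0.75, f₂=-2, f₃=-7.75, f₄=-18, f₅=-34.25, f₆=-58, f₇=-90.75, f₈=-134.
(h/3)·[f₀ + 4f₁ + 2f₂ + 4f₃ + 2f₄ + 4f₅ + 2f₆ + 4f₇ + f₈] = 0.166667·(-816) = -136.

-136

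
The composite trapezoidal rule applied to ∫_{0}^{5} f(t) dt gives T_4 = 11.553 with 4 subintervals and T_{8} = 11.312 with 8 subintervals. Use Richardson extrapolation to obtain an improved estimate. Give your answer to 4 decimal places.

R = (4·T_{8} − T_4) / 3 = (4·11.312 − 11.553)/3 = (33.695)/3 = 11.2317.

11.2317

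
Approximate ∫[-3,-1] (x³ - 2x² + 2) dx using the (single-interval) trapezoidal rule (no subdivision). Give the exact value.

-44

T = (b−a)/2 · [f(-3) + f(-1)] = 1·[(-43) + (-1)] = -44.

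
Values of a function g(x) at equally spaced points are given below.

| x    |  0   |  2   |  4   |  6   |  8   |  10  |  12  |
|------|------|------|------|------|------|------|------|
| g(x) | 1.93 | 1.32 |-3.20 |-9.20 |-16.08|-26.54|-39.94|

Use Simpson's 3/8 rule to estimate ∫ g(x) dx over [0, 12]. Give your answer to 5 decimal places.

-142.43250

h = 2, n = 6.
(3h/8)·[y₀ + 3y₁ + 3y₂ + 2y₃ + 3y₄ + 3y₅ + y₆] = 0.75·(-189.91) = -142.43250.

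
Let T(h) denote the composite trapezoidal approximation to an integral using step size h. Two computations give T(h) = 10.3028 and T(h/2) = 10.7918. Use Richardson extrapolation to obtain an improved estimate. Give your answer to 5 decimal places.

R = (4·T(h/2) − T(h)) / 3 = (4·10.7918 − 10.3028)/3 = (32.8644)/3 = 10.95480.

10.95480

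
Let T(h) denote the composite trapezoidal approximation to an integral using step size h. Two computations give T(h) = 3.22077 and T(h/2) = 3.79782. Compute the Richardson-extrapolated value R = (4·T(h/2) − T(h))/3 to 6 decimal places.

R = (4·T(h/2) − T(h)) / 3 = (4·3.79782 − 3.22077)/3 = (11.97051)/3 = 3.990170.

3.990170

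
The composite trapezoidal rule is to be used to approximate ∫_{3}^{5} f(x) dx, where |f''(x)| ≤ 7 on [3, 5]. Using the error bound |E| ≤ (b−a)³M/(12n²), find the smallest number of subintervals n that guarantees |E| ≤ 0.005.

31

Need 56/(12n²) ≤ 0.005.
n² ≥ 56/(12·0.005) = 933.333 ⇒ n ≥ 30.5505, so the smallest n is 31.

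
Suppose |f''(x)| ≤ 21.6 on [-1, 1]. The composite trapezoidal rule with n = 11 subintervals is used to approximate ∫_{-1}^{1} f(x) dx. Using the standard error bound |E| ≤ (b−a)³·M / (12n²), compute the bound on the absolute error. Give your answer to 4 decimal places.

|E| ≤ (2)³·21.6 / (12·11²) = 172.8/1452 = 0.1190.

0.1190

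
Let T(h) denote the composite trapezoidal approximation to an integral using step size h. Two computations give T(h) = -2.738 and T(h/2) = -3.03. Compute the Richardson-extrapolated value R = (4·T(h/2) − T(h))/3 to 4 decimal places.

-3.1273

R = (4·T(h/2) − T(h)) / 3 = (4·(-3.03) − (-2.738))/3 = (-9.382)/3 = -3.1273.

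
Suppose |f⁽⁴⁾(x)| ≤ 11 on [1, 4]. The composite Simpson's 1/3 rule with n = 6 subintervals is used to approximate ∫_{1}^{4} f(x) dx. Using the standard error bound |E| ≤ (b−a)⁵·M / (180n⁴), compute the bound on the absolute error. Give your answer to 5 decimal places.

0.01146

|E| ≤ (3)⁵·11 / (180·6⁴) = 2673/233280 = 0.01146.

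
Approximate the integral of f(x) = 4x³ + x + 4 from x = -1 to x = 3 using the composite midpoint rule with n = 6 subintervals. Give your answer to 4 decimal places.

98.2222

h = (3 − (-1))/6 = 0.666667.
Midpoints m₁,…,m₆ = -0.666667, 0, 0.666667, 1.333333, 2, 2.666667.
f(m₁)=2.148148, f(m₂)=4, f(m₃)=5.851852, f(m₄)=14.814815, f(m₅)=38, f(m₆)=82.518519.
h·[f(m₁) + f(m₂) + f(m₃) + f(m₄) + f(m₅) + f(m₆)] = 0.666667·(147.333333) = 98.2222.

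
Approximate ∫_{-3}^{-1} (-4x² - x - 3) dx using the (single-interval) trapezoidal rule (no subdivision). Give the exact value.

-42

T = (b−a)/2 · [f(-3) + f(-1)] = 1·[(-36) + (-6)] = -42.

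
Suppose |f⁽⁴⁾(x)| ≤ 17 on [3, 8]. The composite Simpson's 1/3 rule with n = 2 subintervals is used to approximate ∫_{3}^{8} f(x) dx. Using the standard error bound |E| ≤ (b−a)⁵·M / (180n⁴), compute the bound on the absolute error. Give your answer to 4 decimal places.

18.4462

|E| ≤ (5)⁵·17 / (180·2⁴) = 53125/2880 = 18.4462.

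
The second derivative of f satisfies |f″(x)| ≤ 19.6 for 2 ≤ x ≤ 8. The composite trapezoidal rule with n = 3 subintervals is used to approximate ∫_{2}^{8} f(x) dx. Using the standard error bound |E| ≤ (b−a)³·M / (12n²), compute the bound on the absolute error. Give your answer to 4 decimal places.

39.2000

|E| ≤ (6)³·19.6 / (12·3²) = 4233.6/108 = 39.2000.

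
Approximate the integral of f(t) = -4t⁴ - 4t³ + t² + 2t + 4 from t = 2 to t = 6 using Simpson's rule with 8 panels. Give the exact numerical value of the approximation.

h = (6 − 2)/8 = 0.5.
Nodes t₀,…,t₈ = 2, 2.5, 3, 3.5, 4, 4.5, 5, 5.5, 6.
f(t) = -4t⁴ - 4t³ + t² + 2t + 4: f₀=-84, f₁=-203.5, f₂=-413, f₃=-748.5, f₄=-1252, f₅=-1971.5, f₆=-2961, f₇=-4280.5, f₈=-5996.
(h/3)·[f₀ + 4f₁ + 2f₂ + 4f₃ + 2f₄ + 4f₅ + 2f₆ + 4f₇ + f₈] = 0.166667·(-44148) = -7358.

-7358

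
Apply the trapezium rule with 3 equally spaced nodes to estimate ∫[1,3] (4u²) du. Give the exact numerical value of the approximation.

h = (3 − 1)/2 = 1.
Nodes u₀,…,u₂ = 1, 2, 3.
f(u) = 4u²: f₀=4, f₁=16, f₂=36.
(h/2)·[f₀ + 2f₁ + f₂] = 0.5·(72) = 36.

36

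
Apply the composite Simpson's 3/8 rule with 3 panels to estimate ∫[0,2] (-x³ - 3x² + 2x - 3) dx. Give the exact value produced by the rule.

-14

h = (2 − 0)/3 = 0.666667.
Nodes x₀,…,x₃ = 0, 0.666667, 1.333333, 2.
f(x) = -x³ - 3x² + 2x - 3: f₀=-3, f₁=-3.296296, f₂=-8.037037, f₃=-19.
(3h/8)·[f₀ + 3f₁ + 3f₂ + f₃] = 0.25·(-56) = -14.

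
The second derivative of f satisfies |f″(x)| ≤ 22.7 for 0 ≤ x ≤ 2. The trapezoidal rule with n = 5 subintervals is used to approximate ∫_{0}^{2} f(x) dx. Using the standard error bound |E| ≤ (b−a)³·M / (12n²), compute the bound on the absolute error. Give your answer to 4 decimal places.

|E| ≤ (2)³·22.7 / (12·5²) = 181.6/300 = 0.6053.

0.6053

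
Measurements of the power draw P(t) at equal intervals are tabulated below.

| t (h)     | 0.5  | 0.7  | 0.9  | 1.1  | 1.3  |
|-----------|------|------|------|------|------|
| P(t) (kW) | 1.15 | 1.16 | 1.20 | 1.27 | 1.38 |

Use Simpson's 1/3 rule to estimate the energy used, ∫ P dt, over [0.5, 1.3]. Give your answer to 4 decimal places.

0.9767

h = 0.2, n = 4.
(h/3)·[y₀ + 4y₁ + 2y₂ + 4y₃ + y₄] = 0.066667·(14.65) = 0.9767.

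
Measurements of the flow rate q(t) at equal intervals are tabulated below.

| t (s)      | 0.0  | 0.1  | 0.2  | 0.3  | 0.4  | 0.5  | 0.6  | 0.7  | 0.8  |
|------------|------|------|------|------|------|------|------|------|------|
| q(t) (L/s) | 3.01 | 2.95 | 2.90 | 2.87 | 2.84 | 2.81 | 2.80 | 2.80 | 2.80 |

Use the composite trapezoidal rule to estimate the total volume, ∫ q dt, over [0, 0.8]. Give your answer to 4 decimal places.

2.2875

h = 0.1, n = 8.
(h/2)·[y₀ + 2y₁ + 2y₂ + 2y₃ + 2y₄ + 2y₅ + 2y₆ + 2y₇ + y₈] = 0.05·(45.75) = 2.2875.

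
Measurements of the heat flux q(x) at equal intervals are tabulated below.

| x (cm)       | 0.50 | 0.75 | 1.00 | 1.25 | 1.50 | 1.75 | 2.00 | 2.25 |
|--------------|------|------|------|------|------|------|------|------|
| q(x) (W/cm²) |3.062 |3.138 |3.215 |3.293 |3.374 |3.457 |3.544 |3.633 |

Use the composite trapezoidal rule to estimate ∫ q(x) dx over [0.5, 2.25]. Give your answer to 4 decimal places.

h = 0.25, n = 7.
(h/2)·[y₀ + 2y₁ + 2y₂ + 2y₃ + 2y₄ + 2y₅ + 2y₆ + y₇] = 0.125·(46.737) = 5.8421.

5.8421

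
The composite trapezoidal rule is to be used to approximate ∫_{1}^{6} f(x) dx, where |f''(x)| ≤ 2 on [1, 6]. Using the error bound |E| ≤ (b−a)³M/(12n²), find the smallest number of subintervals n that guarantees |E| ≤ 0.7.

Need 250/(12n²) ≤ 0.7.
n² ≥ 250/(12·0.7) = 29.7619 ⇒ n ≥ 5.4554, so the smallest n is 6.

6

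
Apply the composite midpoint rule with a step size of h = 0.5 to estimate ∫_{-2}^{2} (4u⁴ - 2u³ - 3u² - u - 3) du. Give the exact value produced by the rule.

h = (2 − (-2))/8 = 0.5.
Midpoints m₁,…,m₈ = -1.75, -1.25, -0.75, -0.25, 0.25, 0.75, 1.25, 1.75.
f(m₁)=37.796875, f(m₂)=7.234375, f(m₃)=-1.828125, f(m₄)=-2.890625, f(m₅)=-3.453125, f(m₆)=-5.015625, f(m₇)=-3.078125, f(m₈)=12.859375.
h·[f(m₁) + f(m₂) + f(m₃) + f(m₄) + f(m₅) + f(m₆) + f(m₇) + f(m₈)] = 0.5·(41.625) = 20.8125.

20.8125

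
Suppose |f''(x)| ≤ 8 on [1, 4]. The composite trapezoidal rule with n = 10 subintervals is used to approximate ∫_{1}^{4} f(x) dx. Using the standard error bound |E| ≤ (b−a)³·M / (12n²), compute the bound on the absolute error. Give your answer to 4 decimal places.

0.1800

|E| ≤ (3)³·8 / (12·10²) = 216/1200 = 0.1800.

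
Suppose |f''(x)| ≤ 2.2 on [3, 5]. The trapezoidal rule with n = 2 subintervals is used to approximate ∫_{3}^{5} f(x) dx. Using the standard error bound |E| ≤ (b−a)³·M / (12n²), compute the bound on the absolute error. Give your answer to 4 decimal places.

|E| ≤ (2)³·2.2 / (12·2²) = 17.6/48 = 0.3667.

0.3667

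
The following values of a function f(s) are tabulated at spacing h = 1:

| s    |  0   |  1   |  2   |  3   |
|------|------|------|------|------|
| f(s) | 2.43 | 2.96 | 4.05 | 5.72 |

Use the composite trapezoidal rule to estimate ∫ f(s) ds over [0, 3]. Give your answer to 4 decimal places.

11.0850

h = 1, n = 3.
(h/2)·[y₀ + 2y₁ + 2y₂ + y₃] = 0.5·(22.17) = 11.0850.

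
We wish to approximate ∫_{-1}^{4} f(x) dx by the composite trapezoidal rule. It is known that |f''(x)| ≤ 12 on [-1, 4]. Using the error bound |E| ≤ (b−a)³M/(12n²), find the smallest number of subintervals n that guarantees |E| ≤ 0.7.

14

Need 1500/(12n²) ≤ 0.7.
n² ≥ 1500/(12·0.7) = 178.571 ⇒ n ≥ 13.3631, so the smallest n is 14.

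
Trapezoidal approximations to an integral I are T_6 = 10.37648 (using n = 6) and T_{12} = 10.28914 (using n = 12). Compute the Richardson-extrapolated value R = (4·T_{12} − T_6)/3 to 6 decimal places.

R = (4·T_{12} − T_6) / 3 = (4·10.28914 − 10.37648)/3 = (30.78008)/3 = 10.260027.

10.260027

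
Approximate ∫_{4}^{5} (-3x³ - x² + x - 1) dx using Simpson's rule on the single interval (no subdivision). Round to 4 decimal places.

S = (b−a)/6 · [f(4) + 4f(4.5) + f(5)] = 0.166667·[(-205) + 4·(-290.125) + (-396)] = -293.5833.

-293.5833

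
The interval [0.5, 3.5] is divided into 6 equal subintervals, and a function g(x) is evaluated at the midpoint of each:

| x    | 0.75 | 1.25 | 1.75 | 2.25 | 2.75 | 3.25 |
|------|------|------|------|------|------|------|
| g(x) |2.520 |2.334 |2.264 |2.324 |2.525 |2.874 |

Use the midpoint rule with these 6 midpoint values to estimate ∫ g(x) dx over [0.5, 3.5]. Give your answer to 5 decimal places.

h = 0.5, n = 6.
h·[y(m₁) + y(m₂) + y(m₃) + y(m₄) + y(m₅) + y(m₆)] = 0.5·(14.841) = 7.42050.

7.42050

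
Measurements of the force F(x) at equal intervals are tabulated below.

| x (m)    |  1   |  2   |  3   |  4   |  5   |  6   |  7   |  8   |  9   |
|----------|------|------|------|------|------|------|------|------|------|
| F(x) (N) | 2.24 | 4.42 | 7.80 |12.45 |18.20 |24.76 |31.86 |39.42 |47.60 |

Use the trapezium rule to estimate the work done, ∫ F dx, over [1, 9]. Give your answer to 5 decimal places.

h = 1, n = 8.
(h/2)·[y₀ + 2y₁ + 2y₂ + 2y₃ + 2y₄ + 2y₅ + 2y₆ + 2y₇ + y₈] = 0.5·(327.66) = 163.83000.

163.83000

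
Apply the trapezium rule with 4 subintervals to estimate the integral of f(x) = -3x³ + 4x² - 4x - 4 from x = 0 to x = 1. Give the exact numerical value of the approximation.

-5.421875

h = (1 − 0)/4 = 0.25.
Nodes x₀,…,x₄ = 0, 0.25, 0.5, 0.75, 1.
f(x) = -3x³ + 4x² - 4x - 4: f₀=-4, f₁=-4.796875, f₂=-5.375, f₃=-6.015625, f₄=-7.
(h/2)·[f₀ + 2f₁ + 2f₂ + 2f₃ + f₄] = 0.125·(-43.375) = -5.421875.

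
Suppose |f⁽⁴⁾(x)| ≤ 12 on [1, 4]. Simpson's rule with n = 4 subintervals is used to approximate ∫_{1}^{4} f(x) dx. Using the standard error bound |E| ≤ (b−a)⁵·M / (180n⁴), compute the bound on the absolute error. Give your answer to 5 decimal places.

0.06328

|E| ≤ (3)⁵·12 / (180·4⁴) = 2916/46080 = 0.06328.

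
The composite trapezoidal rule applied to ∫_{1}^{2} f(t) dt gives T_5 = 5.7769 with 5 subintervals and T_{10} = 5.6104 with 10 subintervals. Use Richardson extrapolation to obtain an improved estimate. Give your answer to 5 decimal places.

5.55490

R = (4·T_{10} − T_5) / 3 = (4·5.6104 − 5.7769)/3 = (16.6647)/3 = 5.55490.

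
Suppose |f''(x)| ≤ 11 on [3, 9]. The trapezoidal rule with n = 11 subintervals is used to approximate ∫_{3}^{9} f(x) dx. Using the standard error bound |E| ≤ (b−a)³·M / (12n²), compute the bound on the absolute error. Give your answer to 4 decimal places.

|E| ≤ (6)³·11 / (12·11²) = 2376/1452 = 1.6364.

1.6364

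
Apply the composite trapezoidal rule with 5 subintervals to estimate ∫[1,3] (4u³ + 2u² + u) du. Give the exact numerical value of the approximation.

h = (3 − 1)/5 = 0.4.
Nodes u₀,…,u₅ = 1, 1.4, 1.8, 2.2, 2.6, 3.
f(u) = 4u³ + 2u² + u: f₀=7, f₁=16.296, f₂=31.608, f₃=54.472, f₄=86.424, f₅=129.
(h/2)·[f₀ + 2f₁ + 2f₂ + 2f₃ + 2f₄ + f₅] = 0.2·(513.6) = 102.72.

102.72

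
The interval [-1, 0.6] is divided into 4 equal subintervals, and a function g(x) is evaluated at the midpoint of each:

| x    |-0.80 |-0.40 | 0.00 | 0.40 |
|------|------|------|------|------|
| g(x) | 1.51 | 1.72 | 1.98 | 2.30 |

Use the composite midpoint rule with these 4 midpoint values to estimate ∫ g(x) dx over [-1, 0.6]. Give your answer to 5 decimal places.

h = 0.4, n = 4.
h·[y(m₁) + y(m₂) + y(m₃) + y(m₄)] = 0.4·(7.51) = 3.00400.

3.00400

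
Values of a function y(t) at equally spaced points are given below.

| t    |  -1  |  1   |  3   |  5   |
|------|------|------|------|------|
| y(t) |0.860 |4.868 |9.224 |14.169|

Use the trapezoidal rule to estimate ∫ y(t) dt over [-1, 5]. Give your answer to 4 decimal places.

43.2130

h = 2, n = 3.
(h/2)·[y₀ + 2y₁ + 2y₂ + y₃] = 1·(43.213) = 43.2130.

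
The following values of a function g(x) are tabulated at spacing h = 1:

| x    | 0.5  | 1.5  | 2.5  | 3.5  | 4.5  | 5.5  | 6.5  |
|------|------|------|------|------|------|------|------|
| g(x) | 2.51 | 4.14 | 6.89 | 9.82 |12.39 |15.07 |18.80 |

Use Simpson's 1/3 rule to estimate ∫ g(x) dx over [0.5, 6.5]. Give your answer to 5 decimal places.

58.66333

h = 1, n = 6.
(h/3)·[y₀ + 4y₁ + 2y₂ + 4y₃ + 2y₄ + 4y₅ + y₆] = 0.333333·(175.99) = 58.66333.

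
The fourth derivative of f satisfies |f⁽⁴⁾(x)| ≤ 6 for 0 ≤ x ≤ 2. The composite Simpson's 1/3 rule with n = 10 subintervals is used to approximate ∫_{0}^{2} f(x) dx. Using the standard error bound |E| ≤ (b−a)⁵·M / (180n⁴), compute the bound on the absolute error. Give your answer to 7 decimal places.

|E| ≤ (2)⁵·6 / (180·10⁴) = 192/1800000 = 0.0001067.

0.0001067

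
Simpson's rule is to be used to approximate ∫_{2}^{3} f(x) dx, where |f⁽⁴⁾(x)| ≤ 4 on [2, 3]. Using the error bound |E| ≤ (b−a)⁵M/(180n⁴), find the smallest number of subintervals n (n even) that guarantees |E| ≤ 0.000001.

Need 4/(180n⁴) ≤ 0.000001.
n⁴ ≥ 4/(180·0.000001) = 22222.2 ⇒ n ≥ 12.2095, so the smallest even n is 14. (n must be even for Simpson's rule.)

14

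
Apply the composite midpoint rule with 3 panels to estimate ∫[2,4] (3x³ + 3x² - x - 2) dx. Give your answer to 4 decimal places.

h = (4 − 2)/3 = 0.666667.
Midpoints m₁,…,m₃ = 2.333333, 3, 3.666667.
f(m₁)=50.111111, f(m₂)=103, f(m₃)=182.555556.
h·[f(m₁) + f(m₂) + f(m₃)] = 0.666667·(335.666667) = 223.7778.

223.7778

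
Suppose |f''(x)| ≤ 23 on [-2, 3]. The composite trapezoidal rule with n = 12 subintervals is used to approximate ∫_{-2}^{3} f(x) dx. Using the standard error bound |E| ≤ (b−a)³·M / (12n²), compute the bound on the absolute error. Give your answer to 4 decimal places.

1.6638

|E| ≤ (5)³·23 / (12·12²) = 2875/1728 = 1.6638.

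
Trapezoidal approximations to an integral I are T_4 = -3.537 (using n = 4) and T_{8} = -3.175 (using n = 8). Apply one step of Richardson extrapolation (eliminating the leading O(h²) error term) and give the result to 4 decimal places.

-3.0543

R = (4·T_{8} − T_4) / 3 = (4·(-3.175) − (-3.537))/3 = (-9.163)/3 = -3.0543.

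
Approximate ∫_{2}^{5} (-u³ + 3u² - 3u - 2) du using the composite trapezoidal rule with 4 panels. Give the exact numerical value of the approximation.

h = (5 − 2)/4 = 0.75.
Nodes u₀,…,u₄ = 2, 2.75, 3.5, 4.25, 5.
f(u) = -u³ + 3u² - 3u - 2: f₀=-4, f₁=-8.359375, f₂=-18.625, f₃=-37.328125, f₄=-67.
(h/2)·[f₀ + 2f₁ + 2f₂ + 2f₃ + f₄] = 0.375·(-199.625) = -74.859375.

-74.859375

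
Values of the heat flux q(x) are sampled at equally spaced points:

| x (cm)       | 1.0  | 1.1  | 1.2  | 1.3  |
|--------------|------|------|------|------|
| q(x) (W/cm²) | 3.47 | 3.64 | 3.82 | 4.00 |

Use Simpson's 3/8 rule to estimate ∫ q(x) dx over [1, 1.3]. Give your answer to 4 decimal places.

1.1194

h = 0.1, n = 3.
(3h/8)·[y₀ + 3y₁ + 3y₂ + y₃] = 0.0375·(29.85) = 1.1194.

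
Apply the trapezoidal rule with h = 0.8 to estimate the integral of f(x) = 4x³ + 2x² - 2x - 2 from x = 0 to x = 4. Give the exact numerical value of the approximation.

285.76

h = (4 − 0)/5 = 0.8.
Nodes x₀,…,x₅ = 0, 0.8, 1.6, 2.4, 3.2, 4.
f(x) = 4x³ + 2x² - 2x - 2: f₀=-2, f₁=-0.272, f₂=16.304, f₃=60.016, f₄=143.152, f₅=278.
(h/2)·[f₀ + 2f₁ + 2f₂ + 2f₃ + 2f₄ + f₅] = 0.4·(714.4) = 285.76.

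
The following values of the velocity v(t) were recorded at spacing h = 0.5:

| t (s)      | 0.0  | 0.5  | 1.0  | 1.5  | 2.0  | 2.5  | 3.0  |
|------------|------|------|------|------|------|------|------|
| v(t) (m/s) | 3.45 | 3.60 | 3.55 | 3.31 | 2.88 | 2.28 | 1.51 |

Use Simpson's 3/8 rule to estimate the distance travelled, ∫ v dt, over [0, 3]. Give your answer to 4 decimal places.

h = 0.5, n = 6.
(3h/8)·[y₀ + 3y₁ + 3y₂ + 2y₃ + 3y₄ + 3y₅ + y₆] = 0.1875·(48.51) = 9.0956.

9.0956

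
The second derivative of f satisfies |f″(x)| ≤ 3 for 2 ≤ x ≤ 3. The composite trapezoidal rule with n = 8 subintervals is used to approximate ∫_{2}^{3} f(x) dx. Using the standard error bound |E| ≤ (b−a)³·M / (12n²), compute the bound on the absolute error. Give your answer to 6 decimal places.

|E| ≤ (1)³·3 / (12·8²) = 3/768 = 0.003906.

0.003906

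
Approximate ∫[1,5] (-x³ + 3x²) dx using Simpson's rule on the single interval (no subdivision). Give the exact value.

-32

S = (b−a)/6 · [f(1) + 4f(3) + f(5)] = 0.666667·[2 + 4·0 + (-50)] = -32.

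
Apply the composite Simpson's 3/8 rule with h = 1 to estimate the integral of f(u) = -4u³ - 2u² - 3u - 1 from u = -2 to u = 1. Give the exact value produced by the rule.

h = (1 − (-2))/3 = 1.
Nodes u₀,…,u₃ = -2, -1, 0, 1.
f(u) = -4u³ - 2u² - 3u - 1: f₀=29, f₁=4, f₂=-1, f₃=-10.
(3h/8)·[f₀ + 3f₁ + 3f₂ + f₃] = 0.375·(28) = 10.5.

10.5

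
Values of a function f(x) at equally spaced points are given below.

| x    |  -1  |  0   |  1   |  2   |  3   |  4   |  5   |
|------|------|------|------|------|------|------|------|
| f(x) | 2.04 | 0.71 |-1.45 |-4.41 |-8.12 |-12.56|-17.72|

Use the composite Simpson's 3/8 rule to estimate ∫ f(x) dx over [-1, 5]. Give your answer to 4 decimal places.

h = 1, n = 6.
(3h/8)·[y₀ + 3y₁ + 3y₂ + 2y₃ + 3y₄ + 3y₅ + y₆] = 0.375·(-88.76) = -33.2850.

-33.2850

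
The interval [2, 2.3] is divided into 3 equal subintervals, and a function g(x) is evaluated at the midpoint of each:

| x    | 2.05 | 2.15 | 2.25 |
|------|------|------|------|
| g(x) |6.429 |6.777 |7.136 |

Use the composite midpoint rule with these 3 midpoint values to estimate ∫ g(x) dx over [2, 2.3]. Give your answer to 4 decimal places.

2.0342

h = 0.1, n = 3.
h·[y(m₁) + y(m₂) + y(m₃)] = 0.1·(20.342) = 2.0342.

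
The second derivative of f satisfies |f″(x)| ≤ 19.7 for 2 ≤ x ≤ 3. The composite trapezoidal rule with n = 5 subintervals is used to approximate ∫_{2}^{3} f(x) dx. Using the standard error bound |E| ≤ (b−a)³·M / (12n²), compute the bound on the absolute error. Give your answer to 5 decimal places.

0.06567

|E| ≤ (1)³·19.7 / (12·5²) = 19.7/300 = 0.06567.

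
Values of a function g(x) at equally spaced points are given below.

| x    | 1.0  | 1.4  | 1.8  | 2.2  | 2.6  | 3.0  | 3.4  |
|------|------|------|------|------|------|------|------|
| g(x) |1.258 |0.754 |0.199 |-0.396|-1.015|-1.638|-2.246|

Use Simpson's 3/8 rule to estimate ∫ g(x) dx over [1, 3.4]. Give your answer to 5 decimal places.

h = 0.4, n = 6.
(3h/8)·[y₀ + 3y₁ + 3y₂ + 2y₃ + 3y₄ + 3y₅ + y₆] = 0.15·(-6.880) = -1.03200.

-1.03200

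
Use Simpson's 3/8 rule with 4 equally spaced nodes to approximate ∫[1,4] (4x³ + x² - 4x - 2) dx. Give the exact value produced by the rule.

240

h = (4 − 1)/3 = 1.
Nodes x₀,…,x₃ = 1, 2, 3, 4.
f(x) = 4x³ + x² - 4x - 2: f₀=-1, f₁=26, f₂=103, f₃=254.
(3h/8)·[f₀ + 3f₁ + 3f₂ + f₃] = 0.375·(640) = 240.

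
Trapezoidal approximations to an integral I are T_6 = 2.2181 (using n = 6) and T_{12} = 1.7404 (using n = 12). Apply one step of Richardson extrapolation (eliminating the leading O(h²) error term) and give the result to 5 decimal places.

R = (4·T_{12} − T_6) / 3 = (4·1.7404 − 2.2181)/3 = (4.7435)/3 = 1.58117.

1.58117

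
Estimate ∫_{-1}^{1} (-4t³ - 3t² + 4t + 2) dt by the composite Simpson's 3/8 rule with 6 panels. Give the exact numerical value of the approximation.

h = (1 − (-1))/6 = 0.333333.
Nodes t₀,…,t₆ = -1, -0.666667, -0.333333, 0, 0.333333, 0.666667, 1.
f(t) = -4t³ - 3t² + 4t + 2: f₀=-1, f₁=-0.814815, f₂=0.481481, f₃=2, f₄=2.851852, f₅=2.148148, f₆=-1.
(3h/8)·[f₀ + 3f₁ + 3f₂ + 2f₃ + 3f₄ + 3f₅ + f₆] = 0.125·(16) = 2.

2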